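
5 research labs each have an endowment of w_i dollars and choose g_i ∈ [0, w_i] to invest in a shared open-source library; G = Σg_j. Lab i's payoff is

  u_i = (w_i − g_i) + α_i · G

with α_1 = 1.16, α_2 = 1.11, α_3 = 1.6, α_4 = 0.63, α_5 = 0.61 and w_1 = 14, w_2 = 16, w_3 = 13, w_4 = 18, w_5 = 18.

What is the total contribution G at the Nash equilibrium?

∂u_i/∂g_i = α_i − 1, so lab i contributes w_i if α_i > 1, else 0.
α_i > 1 for i ∈ {1, 2, 3}; NE contributions (14, 16, 13, 0, 0), G = 43.

43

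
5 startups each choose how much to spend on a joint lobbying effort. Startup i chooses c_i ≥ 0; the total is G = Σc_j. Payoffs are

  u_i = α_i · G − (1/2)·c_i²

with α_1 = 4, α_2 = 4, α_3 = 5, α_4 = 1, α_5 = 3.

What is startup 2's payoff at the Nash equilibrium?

Startup i's FOC: ∂u_i/∂c_i = α_i − c_i = 0, so c_i* = α_i.
NE contributions = (4, 4, 5, 1, 3); G = 17.
u_2 = α_2·G − ½·(c_2)² = 4·17 − ½·4² = 60.

60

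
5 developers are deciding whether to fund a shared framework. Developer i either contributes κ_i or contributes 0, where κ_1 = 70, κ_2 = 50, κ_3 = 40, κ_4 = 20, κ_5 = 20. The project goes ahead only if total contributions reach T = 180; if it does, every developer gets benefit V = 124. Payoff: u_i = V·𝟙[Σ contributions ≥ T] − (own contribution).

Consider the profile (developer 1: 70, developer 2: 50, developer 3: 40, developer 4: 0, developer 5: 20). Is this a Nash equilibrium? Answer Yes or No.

Total = 180 ≥ 180: provided.
Developer 1 (pledges 70, payoff 54): dropping to 0 → total 110, payoff 0. No gain.
Developer 2 (pledges 50, payoff 74): dropping to 0 → total 130, payoff 0. No gain.
Developer 3 (pledges 40, payoff 84): dropping to 0 → total 140, payoff 0. No gain.
Developer 4 (pledges 0, payoff 124): pledging 20 → total 200, payoff 104. No gain.
Developer 5 (pledges 20, payoff 104): dropping to 0 → total 160, payoff 0. No gain.

Yes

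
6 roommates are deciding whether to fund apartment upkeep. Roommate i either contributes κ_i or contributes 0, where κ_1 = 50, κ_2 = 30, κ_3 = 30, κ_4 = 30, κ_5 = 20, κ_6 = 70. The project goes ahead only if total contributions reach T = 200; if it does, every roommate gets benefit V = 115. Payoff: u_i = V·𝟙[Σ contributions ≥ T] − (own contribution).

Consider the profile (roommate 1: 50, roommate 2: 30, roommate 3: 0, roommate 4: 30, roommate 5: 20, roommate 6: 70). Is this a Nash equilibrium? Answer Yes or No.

Yes

Total = 200 ≥ 200: provided.
Roommate 1 (pledges 50, payoff 65): dropping to 0 → total 150, payoff 0. No gain.
Roommate 2 (pledges 30, payoff 85): dropping to 0 → total 170, payoff 0. No gain.
Roommate 3 (pledges 0, payoff 115): pledging 30 → total 230, payoff 85. No gain.
Roommate 4 (pledges 30, payoff 85): dropping to 0 → total 170, payoff 0. No gain.
Roommate 5 (pledges 20, payoff 95): dropping to 0 → total 180, payoff 0. No gain.
Roommate 6 (pledges 70, payoff 45): dropping to 0 → total 130, payoff 0. No gain.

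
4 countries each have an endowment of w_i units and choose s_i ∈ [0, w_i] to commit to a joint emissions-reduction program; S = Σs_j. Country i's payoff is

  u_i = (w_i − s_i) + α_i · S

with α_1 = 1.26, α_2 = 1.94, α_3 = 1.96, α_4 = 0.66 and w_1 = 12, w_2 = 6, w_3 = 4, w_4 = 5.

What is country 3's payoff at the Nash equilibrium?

∂u_i/∂s_i = α_i − 1, so country i contributes w_i if α_i > 1, else 0.
α_i > 1 for i ∈ {1, 2, 3}; NE contributions (12, 6, 4, 0), S = 22.
u_3 = (4 − 4) + 1.96·22 = 43.12.

43.12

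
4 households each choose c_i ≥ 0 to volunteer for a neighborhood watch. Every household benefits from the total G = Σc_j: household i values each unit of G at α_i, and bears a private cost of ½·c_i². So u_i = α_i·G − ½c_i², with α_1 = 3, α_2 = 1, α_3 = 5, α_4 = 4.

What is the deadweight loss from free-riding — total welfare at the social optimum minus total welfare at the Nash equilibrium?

Household i's FOC: ∂u_i/∂c_i = α_i − c_i = 0, so c_i* = α_i.
NE contributions = (3, 1, 5, 4); G = 13.
W^NE = (Σα)·G − ½Σα_i² = 13² − ½·51 = 143.5.
Planner sets c_i = Σα_j = 13 for every i, so G^SO = 4·13 = 52.
W^SO = (Σα)·G^SO − ½·4·(Σα)² = (4/2)·13² = 338.
Deadweight loss = W^SO − W^NE = 194.5.

194.5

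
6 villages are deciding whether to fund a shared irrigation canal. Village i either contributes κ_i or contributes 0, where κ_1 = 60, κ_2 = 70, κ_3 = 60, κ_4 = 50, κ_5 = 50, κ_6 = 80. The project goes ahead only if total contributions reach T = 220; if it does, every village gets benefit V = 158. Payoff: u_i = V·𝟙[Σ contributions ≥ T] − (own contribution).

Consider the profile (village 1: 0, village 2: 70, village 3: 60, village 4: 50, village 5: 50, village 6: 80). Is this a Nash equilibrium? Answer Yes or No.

Total = 310 ≥ 220: provided.
Village 1 (pledges 0, payoff 158): pledging 60 → total 370, payoff 98. No gain.
Village 2 (pledges 70, payoff 88): dropping to 0 → total 240, payoff 158. Profitable deviation.

No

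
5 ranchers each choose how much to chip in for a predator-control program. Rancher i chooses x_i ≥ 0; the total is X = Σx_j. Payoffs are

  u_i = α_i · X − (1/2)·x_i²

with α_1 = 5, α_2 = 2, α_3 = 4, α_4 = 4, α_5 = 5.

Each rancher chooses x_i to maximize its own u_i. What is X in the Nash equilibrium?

20

Rancher i's FOC: ∂u_i/∂x_i = α_i − x_i = 0, so x_i* = α_i.
NE contributions = (5, 2, 4, 4, 5); X = 20.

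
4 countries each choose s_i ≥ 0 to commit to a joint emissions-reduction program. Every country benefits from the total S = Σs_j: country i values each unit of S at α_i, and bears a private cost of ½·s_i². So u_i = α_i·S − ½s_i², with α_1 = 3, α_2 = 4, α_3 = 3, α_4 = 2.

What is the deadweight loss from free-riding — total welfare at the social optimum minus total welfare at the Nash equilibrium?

Country i's FOC: ∂u_i/∂s_i = α_i − s_i = 0, so s_i* = α_i.
NE contributions = (3, 4, 3, 2); S = 12.
W^NE = (Σα)·S − ½Σα_i² = 12² − ½·38 = 125.
Planner sets s_i = Σα_j = 12 for every i, so S^SO = 4·12 = 48.
W^SO = (Σα)·S^SO − ½·4·(Σα)² = (4/2)·12² = 288.
Deadweight loss = W^SO − W^NE = 163.

163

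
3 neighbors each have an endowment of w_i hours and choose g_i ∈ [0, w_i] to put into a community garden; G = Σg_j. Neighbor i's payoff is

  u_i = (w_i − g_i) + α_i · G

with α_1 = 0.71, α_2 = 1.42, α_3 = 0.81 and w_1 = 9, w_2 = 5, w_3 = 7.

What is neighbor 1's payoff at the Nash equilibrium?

∂u_i/∂g_i = α_i − 1, so neighbor i contributes w_i if α_i > 1, else 0.
α_i > 1 for i ∈ {2}; NE contributions (0, 5, 0), G = 5.
u_1 = (9 − 0) + 0.71·5 = 12.55.

12.55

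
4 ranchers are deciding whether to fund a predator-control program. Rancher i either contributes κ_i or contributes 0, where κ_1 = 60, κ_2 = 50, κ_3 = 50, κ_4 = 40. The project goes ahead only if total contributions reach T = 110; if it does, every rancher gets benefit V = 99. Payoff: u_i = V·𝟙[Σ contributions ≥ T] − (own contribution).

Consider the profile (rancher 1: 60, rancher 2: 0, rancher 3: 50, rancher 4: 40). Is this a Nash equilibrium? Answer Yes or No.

No

Total = 150 ≥ 110: provided.
Rancher 1 (pledges 60, payoff 39): dropping to 0 → total 90, payoff 0. No gain.
Rancher 2 (pledges 0, payoff 99): pledging 50 → total 200, payoff 49. No gain.
Rancher 3 (pledges 50, payoff 49): dropping to 0 → total 100, payoff 0. No gain.
Rancher 4 (pledges 40, payoff 59): dropping to 0 → total 110, payoff 99. Profitable deviation.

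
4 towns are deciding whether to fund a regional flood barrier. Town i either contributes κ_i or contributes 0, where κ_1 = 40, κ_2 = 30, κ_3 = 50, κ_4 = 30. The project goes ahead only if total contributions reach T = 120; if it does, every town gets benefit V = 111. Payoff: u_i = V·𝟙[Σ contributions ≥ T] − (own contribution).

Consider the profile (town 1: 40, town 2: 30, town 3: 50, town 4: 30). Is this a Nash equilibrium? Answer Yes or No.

Total = 150 ≥ 120: provided.
Town 1 (pledges 40, payoff 71): dropping to 0 → total 110, payoff 0. No gain.
Town 2 (pledges 30, payoff 81): dropping to 0 → total 120, payoff 111. Profitable deviation.

No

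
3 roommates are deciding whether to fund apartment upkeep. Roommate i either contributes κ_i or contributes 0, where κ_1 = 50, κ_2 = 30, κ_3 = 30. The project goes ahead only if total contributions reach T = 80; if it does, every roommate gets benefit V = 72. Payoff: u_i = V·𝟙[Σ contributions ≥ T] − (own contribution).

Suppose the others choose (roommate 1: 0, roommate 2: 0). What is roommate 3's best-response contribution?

0

Others' total = 0. Even contributing 30 gives 30 < 80: no benefit either way.
Best response: 0.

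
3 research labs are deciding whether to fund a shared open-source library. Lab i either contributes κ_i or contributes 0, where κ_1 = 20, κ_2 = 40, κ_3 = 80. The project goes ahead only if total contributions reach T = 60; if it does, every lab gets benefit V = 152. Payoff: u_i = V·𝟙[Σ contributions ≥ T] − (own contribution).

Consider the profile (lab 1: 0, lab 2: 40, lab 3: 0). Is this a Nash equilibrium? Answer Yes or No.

No

Total = 40 < 60: not provided.
Lab 1 (pledges 0, payoff 0): pledging 20 → total 60, payoff 132. Profitable deviation.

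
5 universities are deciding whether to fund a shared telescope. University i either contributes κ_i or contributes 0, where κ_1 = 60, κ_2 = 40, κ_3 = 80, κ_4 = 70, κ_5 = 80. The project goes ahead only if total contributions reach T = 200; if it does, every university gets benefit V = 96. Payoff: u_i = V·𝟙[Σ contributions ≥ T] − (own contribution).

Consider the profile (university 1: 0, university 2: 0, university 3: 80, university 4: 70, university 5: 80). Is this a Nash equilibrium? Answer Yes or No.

Yes

Total = 230 ≥ 200: provided.
University 1 (pledges 0, payoff 96): pledging 60 → total 290, payoff 36. No gain.
University 2 (pledges 0, payoff 96): pledging 40 → total 270, payoff 56. No gain.
University 3 (pledges 80, payoff 16): dropping to 0 → total 150, payoff 0. No gain.
University 4 (pledges 70, payoff 26): dropping to 0 → total 160, payoff 0. No gain.
University 5 (pledges 80, payoff 16): dropping to 0 → total 150, payoff 0. No gain.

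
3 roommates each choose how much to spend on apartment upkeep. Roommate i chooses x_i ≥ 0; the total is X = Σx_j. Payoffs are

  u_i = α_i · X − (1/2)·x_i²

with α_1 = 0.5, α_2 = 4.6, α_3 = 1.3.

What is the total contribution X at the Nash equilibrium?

Roommate i's FOC: ∂u_i/∂x_i = α_i − x_i = 0, so x_i* = α_i.
NE contributions = (0.5, 4.6, 1.3); X = 6.4.

6.4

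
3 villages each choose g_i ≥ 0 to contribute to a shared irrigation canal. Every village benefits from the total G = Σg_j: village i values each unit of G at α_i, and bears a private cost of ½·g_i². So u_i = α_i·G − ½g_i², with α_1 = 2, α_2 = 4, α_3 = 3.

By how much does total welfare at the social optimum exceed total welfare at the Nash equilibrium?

55

Village i's FOC: ∂u_i/∂g_i = α_i − g_i = 0, so g_i* = α_i.
NE contributions = (2, 4, 3); G = 9.
W^NE = (Σα)·G − ½Σα_i² = 9² − ½·29 = 66.5.
Planner sets g_i = Σα_j = 9 for every i, so G^SO = 3·9 = 27.
W^SO = (Σα)·G^SO − ½·3·(Σα)² = (3/2)·9² = 121.5.
Deadweight loss = W^SO − W^NE = 55.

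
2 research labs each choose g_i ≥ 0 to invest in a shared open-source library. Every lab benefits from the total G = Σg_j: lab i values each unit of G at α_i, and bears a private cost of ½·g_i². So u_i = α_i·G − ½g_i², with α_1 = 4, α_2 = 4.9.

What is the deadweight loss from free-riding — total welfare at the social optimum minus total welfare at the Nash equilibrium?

Lab i's FOC: ∂u_i/∂g_i = α_i − g_i = 0, so g_i* = α_i.
NE contributions = (4, 4.9); G = 8.9.
W^NE = (Σα)·G − ½Σα_i² = 8.9² − ½·40.01 = 59.205.
Planner sets g_i = Σα_j = 8.9 for every i, so G^SO = 2·8.9 = 17.8.
W^SO = (Σα)·G^SO − ½·2·(Σα)² = (2/2)·8.9² = 79.21.
Deadweight loss = W^SO − W^NE = 20.005.

20.005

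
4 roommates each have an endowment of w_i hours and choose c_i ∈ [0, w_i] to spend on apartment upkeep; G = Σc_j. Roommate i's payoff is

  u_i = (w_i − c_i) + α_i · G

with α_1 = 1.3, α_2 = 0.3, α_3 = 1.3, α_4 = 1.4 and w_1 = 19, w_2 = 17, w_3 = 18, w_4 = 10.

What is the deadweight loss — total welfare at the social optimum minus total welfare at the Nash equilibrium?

∂u_i/∂c_i = α_i − 1, so roommate i contributes w_i if α_i > 1, else 0.
α_i > 1 for i ∈ {1, 3, 4}; NE contributions (19, 0, 18, 10), G = 47.
W^NE = Σw_i − G^NE + (Σα_i)·G^NE = 64 + 3.3·47 = 219.1.
Planner: ∂(Σu_j)/∂c_i = Σα_j − 1 = 3.3 > 0, so everyone contributes w_i; G^SO = 64, W^SO = 64 + 3.3·64 = 275.2.
Deadweight loss = 56.1.

56.1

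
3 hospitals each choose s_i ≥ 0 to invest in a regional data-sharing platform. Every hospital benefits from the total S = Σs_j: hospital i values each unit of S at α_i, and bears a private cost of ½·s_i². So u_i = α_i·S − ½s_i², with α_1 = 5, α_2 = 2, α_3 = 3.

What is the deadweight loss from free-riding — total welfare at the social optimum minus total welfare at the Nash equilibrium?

Hospital i's FOC: ∂u_i/∂s_i = α_i − s_i = 0, so s_i* = α_i.
NE contributions = (5, 2, 3); S = 10.
W^NE = (Σα)·S − ½Σα_i² = 10² − ½·38 = 81.
Planner sets s_i = Σα_j = 10 for every i, so S^SO = 3·10 = 30.
W^SO = (Σα)·S^SO − ½·3·(Σα)² = (3/2)·10² = 150.
Deadweight loss = W^SO − W^NE = 69.

69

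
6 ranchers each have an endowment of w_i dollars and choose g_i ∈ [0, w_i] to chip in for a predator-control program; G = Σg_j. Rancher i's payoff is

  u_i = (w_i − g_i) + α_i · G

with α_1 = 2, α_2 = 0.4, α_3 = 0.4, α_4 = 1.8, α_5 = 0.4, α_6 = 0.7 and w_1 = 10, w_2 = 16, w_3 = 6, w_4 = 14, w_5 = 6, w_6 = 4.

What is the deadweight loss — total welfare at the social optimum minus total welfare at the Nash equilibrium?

150.4

∂u_i/∂g_i = α_i − 1, so rancher i contributes w_i if α_i > 1, else 0.
α_i > 1 for i ∈ {1, 4}; NE contributions (10, 0, 0, 14, 0, 0), G = 24.
W^NE = Σw_i − G^NE + (Σα_i)·G^NE = 56 + 4.7·24 = 168.8.
Planner: ∂(Σu_j)/∂g_i = Σα_j − 1 = 4.7 > 0, so everyone contributes w_i; G^SO = 56, W^SO = 56 + 4.7·56 = 319.2.
Deadweight loss = 150.4.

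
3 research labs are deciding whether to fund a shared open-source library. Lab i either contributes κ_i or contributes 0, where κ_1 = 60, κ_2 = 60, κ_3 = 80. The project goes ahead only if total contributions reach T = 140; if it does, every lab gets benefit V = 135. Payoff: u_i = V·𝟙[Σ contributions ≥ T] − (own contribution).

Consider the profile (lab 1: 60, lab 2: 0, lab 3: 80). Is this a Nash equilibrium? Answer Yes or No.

Total = 140 ≥ 140: provided.
Lab 1 (pledges 60, payoff 75): dropping to 0 → total 80, payoff 0. No gain.
Lab 2 (pledges 0, payoff 135): pledging 60 → total 200, payoff 75. No gain.
Lab 3 (pledges 80, payoff 55): dropping to 0 → total 60, payoff 0. No gain.

Yes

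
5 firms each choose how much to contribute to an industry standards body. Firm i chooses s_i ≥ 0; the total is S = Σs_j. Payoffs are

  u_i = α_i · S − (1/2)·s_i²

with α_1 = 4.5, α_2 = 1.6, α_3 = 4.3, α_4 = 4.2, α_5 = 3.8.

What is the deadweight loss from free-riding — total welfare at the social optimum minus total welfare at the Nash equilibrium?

544.53

Firm i's FOC: ∂u_i/∂s_i = α_i − s_i = 0, so s_i* = α_i.
NE contributions = (4.5, 1.6, 4.3, 4.2, 3.8); S = 18.4.
W^NE = (Σα)·S − ½Σα_i² = 18.4² − ½·73.38 = 301.87.
Planner sets s_i = Σα_j = 18.4 for every i, so S^SO = 5·18.4 = 92.
W^SO = (Σα)·S^SO − ½·5·(Σα)² = (5/2)·18.4² = 846.4.
Deadweight loss = W^SO − W^NE = 544.53.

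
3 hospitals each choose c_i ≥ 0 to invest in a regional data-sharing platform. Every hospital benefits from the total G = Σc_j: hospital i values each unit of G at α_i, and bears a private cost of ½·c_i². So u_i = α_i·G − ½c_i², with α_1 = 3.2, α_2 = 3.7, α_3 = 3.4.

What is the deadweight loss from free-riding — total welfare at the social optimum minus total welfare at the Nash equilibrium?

70.79

Hospital i's FOC: ∂u_i/∂c_i = α_i − c_i = 0, so c_i* = α_i.
NE contributions = (3.2, 3.7, 3.4); G = 10.3.
W^NE = (Σα)·G − ½Σα_i² = 10.3² − ½·35.49 = 88.345.
Planner sets c_i = Σα_j = 10.3 for every i, so G^SO = 3·10.3 = 30.9.
W^SO = (Σα)·G^SO − ½·3·(Σα)² = (3/2)·10.3² = 159.135.
Deadweight loss = W^SO − W^NE = 70.79.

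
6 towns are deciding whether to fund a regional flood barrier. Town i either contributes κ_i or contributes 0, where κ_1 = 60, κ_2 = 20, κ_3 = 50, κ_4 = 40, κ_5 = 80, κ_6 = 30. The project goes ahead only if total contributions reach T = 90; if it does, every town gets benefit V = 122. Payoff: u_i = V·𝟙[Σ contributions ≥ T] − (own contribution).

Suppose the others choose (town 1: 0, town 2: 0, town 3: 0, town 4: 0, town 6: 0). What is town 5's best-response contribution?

Others' total = 0. Even contributing 80 gives 80 < 90: no benefit either way.
Best response: 0.

0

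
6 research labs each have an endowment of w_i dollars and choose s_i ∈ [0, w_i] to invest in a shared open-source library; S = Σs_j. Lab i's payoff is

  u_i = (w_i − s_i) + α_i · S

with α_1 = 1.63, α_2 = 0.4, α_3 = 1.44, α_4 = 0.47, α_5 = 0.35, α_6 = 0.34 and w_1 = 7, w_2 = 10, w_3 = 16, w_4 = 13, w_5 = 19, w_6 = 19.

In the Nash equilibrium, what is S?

23

∂u_i/∂s_i = α_i − 1, so lab i contributes w_i if α_i > 1, else 0.
α_i > 1 for i ∈ {1, 3}; NE contributions (7, 0, 16, 0, 0, 0), S = 23.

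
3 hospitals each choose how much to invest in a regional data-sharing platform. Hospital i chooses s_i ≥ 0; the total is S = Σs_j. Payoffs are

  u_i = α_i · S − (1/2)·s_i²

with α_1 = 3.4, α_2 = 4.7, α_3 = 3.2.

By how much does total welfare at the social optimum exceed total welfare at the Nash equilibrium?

85.79

Hospital i's FOC: ∂u_i/∂s_i = α_i − s_i = 0, so s_i* = α_i.
NE contributions = (3.4, 4.7, 3.2); S = 11.3.
W^NE = (Σα)·S − ½Σα_i² = 11.3² − ½·43.89 = 105.745.
Planner sets s_i = Σα_j = 11.3 for every i, so S^SO = 3·11.3 = 33.9.
W^SO = (Σα)·S^SO − ½·3·(Σα)² = (3/2)·11.3² = 191.535.
Deadweight loss = W^SO − W^NE = 85.79.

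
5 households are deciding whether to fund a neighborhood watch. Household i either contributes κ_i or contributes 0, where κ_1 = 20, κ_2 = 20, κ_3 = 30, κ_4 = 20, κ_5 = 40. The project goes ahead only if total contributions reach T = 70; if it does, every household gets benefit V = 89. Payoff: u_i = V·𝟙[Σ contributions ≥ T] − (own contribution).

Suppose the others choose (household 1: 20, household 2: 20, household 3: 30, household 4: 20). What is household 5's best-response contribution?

Others' total = 90 ≥ 70; contributing adds cost 40 for no extra benefit.
Best response: 0.

0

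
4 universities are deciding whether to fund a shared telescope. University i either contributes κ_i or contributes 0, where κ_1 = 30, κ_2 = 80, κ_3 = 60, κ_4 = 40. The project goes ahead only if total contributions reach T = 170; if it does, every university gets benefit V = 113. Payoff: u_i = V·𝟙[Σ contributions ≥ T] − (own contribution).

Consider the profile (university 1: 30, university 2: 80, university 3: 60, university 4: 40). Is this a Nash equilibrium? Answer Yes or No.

No

Total = 210 ≥ 170: provided.
University 1 (pledges 30, payoff 83): dropping to 0 → total 180, payoff 113. Profitable deviation.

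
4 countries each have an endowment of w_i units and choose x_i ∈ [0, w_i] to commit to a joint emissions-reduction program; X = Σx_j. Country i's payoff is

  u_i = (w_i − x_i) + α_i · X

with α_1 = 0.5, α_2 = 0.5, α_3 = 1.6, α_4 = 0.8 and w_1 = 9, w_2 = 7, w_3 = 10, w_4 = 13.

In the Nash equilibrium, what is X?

∂u_i/∂x_i = α_i − 1, so country i contributes w_i if α_i > 1, else 0.
α_i > 1 for i ∈ {3}; NE contributions (0, 0, 10, 0), X = 10.

10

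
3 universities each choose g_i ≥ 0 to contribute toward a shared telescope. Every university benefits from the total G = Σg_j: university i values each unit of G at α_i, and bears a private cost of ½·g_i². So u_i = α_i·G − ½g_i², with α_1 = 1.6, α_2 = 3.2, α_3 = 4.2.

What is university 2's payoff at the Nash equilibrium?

23.68

University i's FOC: ∂u_i/∂g_i = α_i − g_i = 0, so g_i* = α_i.
NE contributions = (1.6, 3.2, 4.2); G = 9.
u_2 = α_2·G − ½·(g_2)² = 3.2·9 − ½·3.2² = 23.68.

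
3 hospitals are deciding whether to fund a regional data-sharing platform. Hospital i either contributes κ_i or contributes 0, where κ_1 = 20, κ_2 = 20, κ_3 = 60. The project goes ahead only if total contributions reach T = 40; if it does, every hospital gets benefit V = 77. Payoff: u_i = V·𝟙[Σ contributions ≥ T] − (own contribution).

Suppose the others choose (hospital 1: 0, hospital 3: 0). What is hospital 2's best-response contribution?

0

Others' total = 0. Even contributing 20 gives 20 < 40: no benefit either way.
Best response: 0.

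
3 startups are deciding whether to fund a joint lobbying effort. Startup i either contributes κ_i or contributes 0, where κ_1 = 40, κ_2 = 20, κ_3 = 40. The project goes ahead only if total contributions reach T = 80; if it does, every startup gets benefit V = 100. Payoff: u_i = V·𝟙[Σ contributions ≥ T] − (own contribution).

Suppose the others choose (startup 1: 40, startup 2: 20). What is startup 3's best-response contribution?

Others' total = 60. Contributing 40 brings total to 100 ≥ 80: gain V − κ_3 = 60.
Best response: 40.

40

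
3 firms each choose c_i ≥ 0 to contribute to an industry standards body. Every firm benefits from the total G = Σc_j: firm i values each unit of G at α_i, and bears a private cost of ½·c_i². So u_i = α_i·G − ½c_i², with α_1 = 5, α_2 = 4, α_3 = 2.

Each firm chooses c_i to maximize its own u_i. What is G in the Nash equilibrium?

Firm i's FOC: ∂u_i/∂c_i = α_i − c_i = 0, so c_i* = α_i.
NE contributions = (5, 4, 2); G = 11.

11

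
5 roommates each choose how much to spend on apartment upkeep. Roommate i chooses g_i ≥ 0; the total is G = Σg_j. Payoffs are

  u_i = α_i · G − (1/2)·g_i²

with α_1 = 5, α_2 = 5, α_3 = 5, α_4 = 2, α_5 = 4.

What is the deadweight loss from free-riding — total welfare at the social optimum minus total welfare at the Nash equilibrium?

709

Roommate i's FOC: ∂u_i/∂g_i = α_i − g_i = 0, so g_i* = α_i.
NE contributions = (5, 5, 5, 2, 4); G = 21.
W^NE = (Σα)·G − ½Σα_i² = 21² − ½·95 = 393.5.
Planner sets g_i = Σα_j = 21 for every i, so G^SO = 5·21 = 105.
W^SO = (Σα)·G^SO − ½·5·(Σα)² = (5/2)·21² = 1102.5.
Deadweight loss = W^SO − W^NE = 709.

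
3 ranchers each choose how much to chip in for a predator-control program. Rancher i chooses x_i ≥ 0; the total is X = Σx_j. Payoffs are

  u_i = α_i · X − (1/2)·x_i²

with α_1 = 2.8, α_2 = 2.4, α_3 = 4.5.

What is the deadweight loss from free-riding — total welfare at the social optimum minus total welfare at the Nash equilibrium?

63.97

Rancher i's FOC: ∂u_i/∂x_i = α_i − x_i = 0, so x_i* = α_i.
NE contributions = (2.8, 2.4, 4.5); X = 9.7.
W^NE = (Σα)·X − ½Σα_i² = 9.7² − ½·33.85 = 77.165.
Planner sets x_i = Σα_j = 9.7 for every i, so X^SO = 3·9.7 = 29.1.
W^SO = (Σα)·X^SO − ½·3·(Σα)² = (3/2)·9.7² = 141.135.
Deadweight loss = W^SO − W^NE = 63.97.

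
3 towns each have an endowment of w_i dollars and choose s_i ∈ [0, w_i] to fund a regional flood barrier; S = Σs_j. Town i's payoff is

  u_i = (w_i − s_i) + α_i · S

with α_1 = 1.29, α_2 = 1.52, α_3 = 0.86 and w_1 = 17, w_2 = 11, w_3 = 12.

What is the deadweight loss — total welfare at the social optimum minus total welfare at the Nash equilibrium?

32.04

∂u_i/∂s_i = α_i − 1, so town i contributes w_i if α_i > 1, else 0.
α_i > 1 for i ∈ {1, 2}; NE contributions (17, 11, 0), S = 28.
W^NE = Σw_i − S^NE + (Σα_i)·S^NE = 40 + 2.67·28 = 114.76.
Planner: ∂(Σu_j)/∂s_i = Σα_j − 1 = 2.67 > 0, so everyone contributes w_i; S^SO = 40, W^SO = 40 + 2.67·40 = 146.8.
Deadweight loss = 32.04.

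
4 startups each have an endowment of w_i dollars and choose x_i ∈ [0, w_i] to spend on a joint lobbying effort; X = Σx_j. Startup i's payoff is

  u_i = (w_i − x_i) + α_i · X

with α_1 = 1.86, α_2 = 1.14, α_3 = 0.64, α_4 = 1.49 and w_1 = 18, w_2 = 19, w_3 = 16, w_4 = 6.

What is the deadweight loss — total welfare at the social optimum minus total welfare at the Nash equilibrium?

∂u_i/∂x_i = α_i − 1, so startup i contributes w_i if α_i > 1, else 0.
α_i > 1 for i ∈ {1, 2, 4}; NE contributions (18, 19, 0, 6), X = 43.
W^NE = Σw_i − X^NE + (Σα_i)·X^NE = 59 + 4.13·43 = 236.59.
Planner: ∂(Σu_j)/∂x_i = Σα_j − 1 = 4.13 > 0, so everyone contributes w_i; X^SO = 59, W^SO = 59 + 4.13·59 = 302.67.
Deadweight loss = 66.08.

66.08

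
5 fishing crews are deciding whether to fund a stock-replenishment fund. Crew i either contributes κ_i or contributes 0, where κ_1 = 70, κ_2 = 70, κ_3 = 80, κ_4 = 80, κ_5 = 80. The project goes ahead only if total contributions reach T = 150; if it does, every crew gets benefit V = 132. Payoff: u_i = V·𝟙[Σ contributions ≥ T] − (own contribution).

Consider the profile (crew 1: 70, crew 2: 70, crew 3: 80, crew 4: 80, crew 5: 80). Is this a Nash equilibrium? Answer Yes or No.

Total = 380 ≥ 150: provided.
Crew 1 (pledges 70, payoff 62): dropping to 0 → total 310, payoff 132. Profitable deviation.

No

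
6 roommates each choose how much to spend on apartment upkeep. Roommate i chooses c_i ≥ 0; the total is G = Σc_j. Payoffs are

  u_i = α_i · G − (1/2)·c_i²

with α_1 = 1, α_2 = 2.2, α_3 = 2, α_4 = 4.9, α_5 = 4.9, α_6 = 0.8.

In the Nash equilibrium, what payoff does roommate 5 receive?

Roommate i's FOC: ∂u_i/∂c_i = α_i − c_i = 0, so c_i* = α_i.
NE contributions = (1, 2.2, 2, 4.9, 4.9, 0.8); G = 15.8.
u_5 = α_5·G − ½·(c_5)² = 4.9·15.8 − ½·4.9² = 65.415.

65.415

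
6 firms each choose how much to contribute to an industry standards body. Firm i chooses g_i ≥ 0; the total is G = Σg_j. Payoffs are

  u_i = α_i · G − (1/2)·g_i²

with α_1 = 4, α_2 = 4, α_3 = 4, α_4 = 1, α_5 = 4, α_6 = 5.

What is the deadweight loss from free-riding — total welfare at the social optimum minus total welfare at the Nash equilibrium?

Firm i's FOC: ∂u_i/∂g_i = α_i − g_i = 0, so g_i* = α_i.
NE contributions = (4, 4, 4, 1, 4, 5); G = 22.
W^NE = (Σα)·G − ½Σα_i² = 22² − ½·90 = 439.
Planner sets g_i = Σα_j = 22 for every i, so G^SO = 6·22 = 132.
W^SO = (Σα)·G^SO − ½·6·(Σα)² = (6/2)·22² = 1452.
Deadweight loss = W^SO − W^NE = 1013.

1013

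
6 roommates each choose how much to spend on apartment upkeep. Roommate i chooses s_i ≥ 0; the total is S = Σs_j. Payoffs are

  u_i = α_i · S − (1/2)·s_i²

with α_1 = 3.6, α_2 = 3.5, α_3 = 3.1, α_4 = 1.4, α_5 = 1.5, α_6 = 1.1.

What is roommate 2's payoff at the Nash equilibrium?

43.575

Roommate i's FOC: ∂u_i/∂s_i = α_i − s_i = 0, so s_i* = α_i.
NE contributions = (3.6, 3.5, 3.1, 1.4, 1.5, 1.1); S = 14.2.
u_2 = α_2·S − ½·(s_2)² = 3.5·14.2 − ½·3.5² = 43.575.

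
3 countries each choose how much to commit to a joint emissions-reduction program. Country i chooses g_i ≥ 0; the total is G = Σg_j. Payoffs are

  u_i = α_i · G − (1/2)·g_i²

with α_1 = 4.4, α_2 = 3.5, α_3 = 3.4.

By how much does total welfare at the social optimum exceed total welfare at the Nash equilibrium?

Country i's FOC: ∂u_i/∂g_i = α_i − g_i = 0, so g_i* = α_i.
NE contributions = (4.4, 3.5, 3.4); G = 11.3.
W^NE = (Σα)·G − ½Σα_i² = 11.3² − ½·43.17 = 106.105.
Planner sets g_i = Σα_j = 11.3 for every i, so G^SO = 3·11.3 = 33.9.
W^SO = (Σα)·G^SO − ½·3·(Σα)² = (3/2)·11.3² = 191.535.
Deadweight loss = W^SO − W^NE = 85.43.

85.43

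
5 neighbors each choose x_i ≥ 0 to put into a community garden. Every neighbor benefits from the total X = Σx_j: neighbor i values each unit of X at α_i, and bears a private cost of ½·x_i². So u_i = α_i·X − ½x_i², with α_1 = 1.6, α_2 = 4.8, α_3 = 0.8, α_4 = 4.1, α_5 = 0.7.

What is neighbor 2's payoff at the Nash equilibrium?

46.08

Neighbor i's FOC: ∂u_i/∂x_i = α_i − x_i = 0, so x_i* = α_i.
NE contributions = (1.6, 4.8, 0.8, 4.1, 0.7); X = 12.
u_2 = α_2·X − ½·(x_2)² = 4.8·12 − ½·4.8² = 46.08.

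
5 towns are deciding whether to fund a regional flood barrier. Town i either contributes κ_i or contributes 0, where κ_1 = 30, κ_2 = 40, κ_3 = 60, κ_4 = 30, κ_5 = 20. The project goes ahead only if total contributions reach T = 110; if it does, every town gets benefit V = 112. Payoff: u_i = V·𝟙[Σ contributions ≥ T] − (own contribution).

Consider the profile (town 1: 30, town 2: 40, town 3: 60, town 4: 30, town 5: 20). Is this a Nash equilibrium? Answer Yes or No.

No

Total = 180 ≥ 110: provided.
Town 1 (pledges 30, payoff 82): dropping to 0 → total 150, payoff 112. Profitable deviation.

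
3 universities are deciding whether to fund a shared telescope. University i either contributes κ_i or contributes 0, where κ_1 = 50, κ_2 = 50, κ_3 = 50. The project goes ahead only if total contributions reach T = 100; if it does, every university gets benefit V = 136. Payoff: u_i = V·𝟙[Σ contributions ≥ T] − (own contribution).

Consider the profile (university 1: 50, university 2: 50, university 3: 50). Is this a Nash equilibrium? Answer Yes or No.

Total = 150 ≥ 100: provided.
University 1 (pledges 50, payoff 86): dropping to 0 → total 100, payoff 136. Profitable deviation.

No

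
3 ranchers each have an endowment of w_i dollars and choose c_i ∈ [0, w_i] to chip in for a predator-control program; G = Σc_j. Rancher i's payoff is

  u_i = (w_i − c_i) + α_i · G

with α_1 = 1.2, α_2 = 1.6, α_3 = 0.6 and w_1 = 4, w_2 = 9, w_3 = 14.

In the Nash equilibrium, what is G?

13

∂u_i/∂c_i = α_i − 1, so rancher i contributes w_i if α_i > 1, else 0.
α_i > 1 for i ∈ {1, 2}; NE contributions (4, 9, 0), G = 13.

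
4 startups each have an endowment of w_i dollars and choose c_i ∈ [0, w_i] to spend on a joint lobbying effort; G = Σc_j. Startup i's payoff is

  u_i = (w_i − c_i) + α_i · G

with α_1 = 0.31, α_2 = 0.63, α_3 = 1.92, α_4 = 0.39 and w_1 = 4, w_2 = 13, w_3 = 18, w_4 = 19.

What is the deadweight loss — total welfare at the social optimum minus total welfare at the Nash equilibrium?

∂u_i/∂c_i = α_i − 1, so startup i contributes w_i if α_i > 1, else 0.
α_i > 1 for i ∈ {3}; NE contributions (0, 0, 18, 0), G = 18.
W^NE = Σw_i − G^NE + (Σα_i)·G^NE = 54 + 2.25·18 = 94.5.
Planner: ∂(Σu_j)/∂c_i = Σα_j − 1 = 2.25 > 0, so everyone contributes w_i; G^SO = 54, W^SO = 54 + 2.25·54 = 175.5.
Deadweight loss = 81.

81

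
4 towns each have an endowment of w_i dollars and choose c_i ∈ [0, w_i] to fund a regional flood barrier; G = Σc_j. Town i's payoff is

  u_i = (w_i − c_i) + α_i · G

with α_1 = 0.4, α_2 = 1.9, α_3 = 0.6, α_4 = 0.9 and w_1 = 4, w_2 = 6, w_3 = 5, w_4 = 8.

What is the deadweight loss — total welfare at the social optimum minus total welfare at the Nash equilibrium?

∂u_i/∂c_i = α_i − 1, so town i contributes w_i if α_i > 1, else 0.
α_i > 1 for i ∈ {2}; NE contributions (0, 6, 0, 0), G = 6.
W^NE = Σw_i − G^NE + (Σα_i)·G^NE = 23 + 2.8·6 = 39.8.
Planner: ∂(Σu_j)/∂c_i = Σα_j − 1 = 2.8 > 0, so everyone contributes w_i; G^SO = 23, W^SO = 23 + 2.8·23 = 87.4.
Deadweight loss = 47.6.

47.6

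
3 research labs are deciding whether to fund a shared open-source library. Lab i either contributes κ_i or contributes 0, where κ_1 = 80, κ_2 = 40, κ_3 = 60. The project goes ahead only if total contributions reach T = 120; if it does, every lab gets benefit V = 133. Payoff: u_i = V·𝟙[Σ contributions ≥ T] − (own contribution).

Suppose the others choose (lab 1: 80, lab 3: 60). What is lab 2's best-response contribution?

Others' total = 140 ≥ 120; contributing adds cost 40 for no extra benefit.
Best response: 0.

0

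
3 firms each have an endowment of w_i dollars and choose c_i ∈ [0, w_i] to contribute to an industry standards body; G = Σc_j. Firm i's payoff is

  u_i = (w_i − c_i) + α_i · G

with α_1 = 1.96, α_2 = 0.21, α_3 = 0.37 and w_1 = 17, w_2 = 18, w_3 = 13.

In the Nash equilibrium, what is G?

17

∂u_i/∂c_i = α_i − 1, so firm i contributes w_i if α_i > 1, else 0.
α_i > 1 for i ∈ {1}; NE contributions (17, 0, 0), G = 17.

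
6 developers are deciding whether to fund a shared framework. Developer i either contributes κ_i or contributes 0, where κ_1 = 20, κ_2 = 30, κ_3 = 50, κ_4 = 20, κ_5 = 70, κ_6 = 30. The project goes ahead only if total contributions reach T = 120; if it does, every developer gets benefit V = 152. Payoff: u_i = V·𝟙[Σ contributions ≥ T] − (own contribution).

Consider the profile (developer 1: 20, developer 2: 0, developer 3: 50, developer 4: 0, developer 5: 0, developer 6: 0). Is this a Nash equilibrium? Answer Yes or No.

Total = 70 < 120: not provided.
Developer 1 (pledges 20, payoff -20): dropping to 0 → total 50, payoff 0. Profitable deviation.

No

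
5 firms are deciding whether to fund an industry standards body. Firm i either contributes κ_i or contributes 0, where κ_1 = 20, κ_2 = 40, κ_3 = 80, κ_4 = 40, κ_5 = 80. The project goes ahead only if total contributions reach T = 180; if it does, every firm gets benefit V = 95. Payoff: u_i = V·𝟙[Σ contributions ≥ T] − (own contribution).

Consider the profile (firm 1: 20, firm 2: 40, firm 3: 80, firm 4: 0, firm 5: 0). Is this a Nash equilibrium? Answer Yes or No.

No

Total = 140 < 180: not provided.
Firm 1 (pledges 20, payoff -20): dropping to 0 → total 120, payoff 0. Profitable deviation.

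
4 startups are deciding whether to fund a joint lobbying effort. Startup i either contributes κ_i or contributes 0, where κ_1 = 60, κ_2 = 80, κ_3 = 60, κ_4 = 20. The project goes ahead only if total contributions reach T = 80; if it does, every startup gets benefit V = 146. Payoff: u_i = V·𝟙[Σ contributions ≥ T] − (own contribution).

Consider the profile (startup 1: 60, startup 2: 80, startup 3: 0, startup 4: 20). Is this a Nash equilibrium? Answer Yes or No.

No

Total = 160 ≥ 80: provided.
Startup 1 (pledges 60, payoff 86): dropping to 0 → total 100, payoff 146. Profitable deviation.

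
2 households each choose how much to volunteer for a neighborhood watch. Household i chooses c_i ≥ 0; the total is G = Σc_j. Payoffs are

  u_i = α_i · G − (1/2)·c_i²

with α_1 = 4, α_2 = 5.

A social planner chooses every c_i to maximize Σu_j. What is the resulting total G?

18

Planner FOC: ∂(Σu_j)/∂c_i = (Σα_j) − c_i = 0, so c_i^SO = Σα_j = 9 for every i; G^SO = 18.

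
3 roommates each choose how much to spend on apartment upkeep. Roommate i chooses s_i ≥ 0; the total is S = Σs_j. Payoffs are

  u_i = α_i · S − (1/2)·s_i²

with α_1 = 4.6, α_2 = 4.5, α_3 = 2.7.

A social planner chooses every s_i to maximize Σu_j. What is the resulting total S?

Planner FOC: ∂(Σu_j)/∂s_i = (Σα_j) − s_i = 0, so s_i^SO = Σα_j = 11.8 for every i; S^SO = 35.4.

35.4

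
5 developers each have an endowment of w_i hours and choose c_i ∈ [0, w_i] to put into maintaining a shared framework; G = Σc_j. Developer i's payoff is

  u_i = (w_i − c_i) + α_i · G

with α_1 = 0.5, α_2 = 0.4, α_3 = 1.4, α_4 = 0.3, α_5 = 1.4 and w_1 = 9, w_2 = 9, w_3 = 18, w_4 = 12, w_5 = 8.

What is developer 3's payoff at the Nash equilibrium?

∂u_i/∂c_i = α_i − 1, so developer i contributes w_i if α_i > 1, else 0.
α_i > 1 for i ∈ {3, 5}; NE contributions (0, 0, 18, 0, 8), G = 26.
u_3 = (18 − 18) + 1.4·26 = 36.4.

36.4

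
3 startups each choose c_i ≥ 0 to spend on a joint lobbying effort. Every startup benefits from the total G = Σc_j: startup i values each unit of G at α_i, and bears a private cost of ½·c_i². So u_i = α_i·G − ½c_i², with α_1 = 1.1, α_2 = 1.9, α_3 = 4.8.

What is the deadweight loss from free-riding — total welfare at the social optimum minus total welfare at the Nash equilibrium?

44.35

Startup i's FOC: ∂u_i/∂c_i = α_i − c_i = 0, so c_i* = α_i.
NE contributions = (1.1, 1.9, 4.8); G = 7.8.
W^NE = (Σα)·G − ½Σα_i² = 7.8² − ½·27.86 = 46.91.
Planner sets c_i = Σα_j = 7.8 for every i, so G^SO = 3·7.8 = 23.4.
W^SO = (Σα)·G^SO − ½·3·(Σα)² = (3/2)·7.8² = 91.26.
Deadweight loss = W^SO − W^NE = 44.35.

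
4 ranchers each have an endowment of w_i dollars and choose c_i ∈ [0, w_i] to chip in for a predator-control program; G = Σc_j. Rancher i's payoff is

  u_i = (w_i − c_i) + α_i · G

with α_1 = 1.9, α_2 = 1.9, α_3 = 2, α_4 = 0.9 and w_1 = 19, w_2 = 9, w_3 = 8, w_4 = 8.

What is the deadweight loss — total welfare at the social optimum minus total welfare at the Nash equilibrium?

45.6

∂u_i/∂c_i = α_i − 1, so rancher i contributes w_i if α_i > 1, else 0.
α_i > 1 for i ∈ {1, 2, 3}; NE contributions (19, 9, 8, 0), G = 36.
W^NE = Σw_i − G^NE + (Σα_i)·G^NE = 44 + 5.7·36 = 249.2.
Planner: ∂(Σu_j)/∂c_i = Σα_j − 1 = 5.7 > 0, so everyone contributes w_i; G^SO = 44, W^SO = 44 + 5.7·44 = 294.8.
Deadweight loss = 45.6.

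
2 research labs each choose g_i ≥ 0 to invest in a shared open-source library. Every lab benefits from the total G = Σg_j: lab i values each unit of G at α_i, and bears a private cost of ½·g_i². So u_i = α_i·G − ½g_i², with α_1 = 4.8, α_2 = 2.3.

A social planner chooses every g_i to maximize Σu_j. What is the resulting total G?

14.2

Planner FOC: ∂(Σu_j)/∂g_i = (Σα_j) − g_i = 0, so g_i^SO = Σα_j = 7.1 for every i; G^SO = 14.2.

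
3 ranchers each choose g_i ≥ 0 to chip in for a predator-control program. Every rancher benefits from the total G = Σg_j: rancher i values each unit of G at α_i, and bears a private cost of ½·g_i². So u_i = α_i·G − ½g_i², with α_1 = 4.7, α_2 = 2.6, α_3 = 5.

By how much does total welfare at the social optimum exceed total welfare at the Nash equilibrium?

Rancher i's FOC: ∂u_i/∂g_i = α_i − g_i = 0, so g_i* = α_i.
NE contributions = (4.7, 2.6, 5); G = 12.3.
W^NE = (Σα)·G − ½Σα_i² = 12.3² − ½·53.85 = 124.365.
Planner sets g_i = Σα_j = 12.3 for every i, so G^SO = 3·12.3 = 36.9.
W^SO = (Σα)·G^SO − ½·3·(Σα)² = (3/2)·12.3² = 226.935.
Deadweight loss = W^SO − W^NE = 102.57.

102.57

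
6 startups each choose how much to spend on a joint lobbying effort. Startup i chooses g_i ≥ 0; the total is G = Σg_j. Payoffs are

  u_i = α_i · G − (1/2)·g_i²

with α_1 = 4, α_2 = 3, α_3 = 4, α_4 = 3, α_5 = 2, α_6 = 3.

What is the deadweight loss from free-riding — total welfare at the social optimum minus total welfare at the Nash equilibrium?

753.5

Startup i's FOC: ∂u_i/∂g_i = α_i − g_i = 0, so g_i* = α_i.
NE contributions = (4, 3, 4, 3, 2, 3); G = 19.
W^NE = (Σα)·G − ½Σα_i² = 19² − ½·63 = 329.5.
Planner sets g_i = Σα_j = 19 for every i, so G^SO = 6·19 = 114.
W^SO = (Σα)·G^SO − ½·6·(Σα)² = (6/2)·19² = 1083.
Deadweight loss = W^SO − W^NE = 753.5.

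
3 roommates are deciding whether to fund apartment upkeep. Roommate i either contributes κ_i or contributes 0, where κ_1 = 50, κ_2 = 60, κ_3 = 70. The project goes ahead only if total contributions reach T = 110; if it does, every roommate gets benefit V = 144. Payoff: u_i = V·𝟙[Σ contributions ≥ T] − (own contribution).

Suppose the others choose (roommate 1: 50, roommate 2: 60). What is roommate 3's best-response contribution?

0

Others' total = 110 ≥ 110; contributing adds cost 70 for no extra benefit.
Best response: 0.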